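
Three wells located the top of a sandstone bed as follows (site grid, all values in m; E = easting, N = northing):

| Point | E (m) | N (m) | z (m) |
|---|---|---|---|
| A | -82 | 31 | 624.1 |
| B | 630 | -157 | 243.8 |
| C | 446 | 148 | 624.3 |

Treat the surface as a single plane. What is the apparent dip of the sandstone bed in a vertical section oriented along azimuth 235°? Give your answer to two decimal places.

Two edge vectors: A→B = (712, -188, -380.3), A→C = (528, 117, 0.2).
Normal n = (A→B) × (A→C) = (44457.5, -200940.8, 182568).
So ∂z/∂E = −n_x/n_z = −0.24351 and ∂z/∂N = −n_y/n_z = 1.10064.
Unit vector along 235° is (sin 235°, cos 235°) = (-0.8192, -0.5736).
Slope in that direction = a·(-0.8192) + b·(-0.5736) = −0.43183.
Apparent dip = arctan|0.43183| = 23.36° (true dip is 48.4°, so apparent ≤ true as expected).

23.36°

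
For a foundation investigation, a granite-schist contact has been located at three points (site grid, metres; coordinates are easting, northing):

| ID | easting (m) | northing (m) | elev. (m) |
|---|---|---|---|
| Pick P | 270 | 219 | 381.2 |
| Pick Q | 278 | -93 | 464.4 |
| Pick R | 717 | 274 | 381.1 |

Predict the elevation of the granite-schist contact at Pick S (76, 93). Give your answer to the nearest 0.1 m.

Let the plane be z = a·easting + b·northing + c.
Pick Q−Pick P: 8a − 312b = 83.2;  Pick R−Pick P: 447a + 55b = −0.1.
Solving gives a = 0.03249, b = −0.26583.
Then c = 381.2 − a·270 − b·219 = 430.65.
At (76, 93): z = 2.5 − 24.7 + 430.65 = 408.4 m.

408.4 m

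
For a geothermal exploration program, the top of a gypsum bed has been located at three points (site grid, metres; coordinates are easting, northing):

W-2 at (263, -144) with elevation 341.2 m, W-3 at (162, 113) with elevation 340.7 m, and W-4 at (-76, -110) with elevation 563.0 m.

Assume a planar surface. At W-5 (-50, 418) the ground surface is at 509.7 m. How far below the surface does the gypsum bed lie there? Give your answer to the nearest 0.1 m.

Let the plane be z = a·easting + b·northing + c.
W-3−W-2: −101a + 257b = −0.5;  W-4−W-2: −339a + 34b = 221.8.
Solving gives a = −0.68133, b = −0.26970.
Then c = 341.2 − a·263 − b·-144 = 481.55.
At (-50, 418): z_contact = 34.07 − 112.74 + 481.55 = 402.88 m.
Depth below ground = 509.7 − 402.88 = 106.8 m.

106.8 m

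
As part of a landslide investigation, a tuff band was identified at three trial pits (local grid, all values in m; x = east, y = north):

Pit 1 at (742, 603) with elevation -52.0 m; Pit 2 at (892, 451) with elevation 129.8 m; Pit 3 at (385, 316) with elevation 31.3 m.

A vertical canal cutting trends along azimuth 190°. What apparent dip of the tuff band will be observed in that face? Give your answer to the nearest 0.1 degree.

Two edge vectors: Pit 1→Pit 2 = (150, -152, 181.8), Pit 1→Pit 3 = (-357, -287, 83.3).
Normal n = (Pit 1→Pit 2) × (Pit 1→Pit 3) = (39515, -77397.6, -97314).
So ∂z/∂x = −n_x/n_z = 0.40606 and ∂z/∂y = −n_y/n_z = −0.79534.
Unit vector along 190° is (sin 190°, cos 190°) = (-0.1736, -0.9848).
Slope in that direction = a·(-0.1736) + b·(-0.9848) = 0.71274.
Apparent dip = arctan|0.71274| = 35.5° (true dip is 41.8°, so apparent ≤ true as expected).

35.5°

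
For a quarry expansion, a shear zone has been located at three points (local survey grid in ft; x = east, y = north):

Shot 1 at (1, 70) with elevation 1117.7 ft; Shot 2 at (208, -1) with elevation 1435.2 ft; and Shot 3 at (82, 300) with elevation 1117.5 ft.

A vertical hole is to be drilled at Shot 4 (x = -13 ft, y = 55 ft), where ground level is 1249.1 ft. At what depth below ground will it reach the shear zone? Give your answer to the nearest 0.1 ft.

143.3 ft

Let the plane be z = a·x + b·y + c.
Shot 2−Shot 1: 207a − 71b = 317.5;  Shot 3−Shot 1: 81a + 230b = −0.2.
Solving gives a = 1.36824, b = −0.48273.
Then c = 1117.7 − a·1 − b·70 = 1150.12.
At (-13, 55): z_contact = −17.79 − 26.55 + 1150.12 = 1105.79 ft.
Depth below ground = 1249.1 − 1105.79 = 143.3 ft.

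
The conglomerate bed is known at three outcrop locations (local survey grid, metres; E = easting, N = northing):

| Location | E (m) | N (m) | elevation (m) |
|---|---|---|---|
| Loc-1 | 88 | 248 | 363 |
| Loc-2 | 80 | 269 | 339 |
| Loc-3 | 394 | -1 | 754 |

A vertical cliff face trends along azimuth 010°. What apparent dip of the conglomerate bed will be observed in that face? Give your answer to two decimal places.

Let the plane be z = a·E + b·N + c.
Loc-2−Loc-1: −8a + 21b = −24;  Loc-3−Loc-1: 306a − 249b = 391.
Solving gives a = 0.50406, b = −0.95083.
Unit vector along 010° is (sin 10°, cos 10°) = (0.1736, 0.9848).
Slope in that direction = a·(0.1736) + b·(0.9848) = −0.84886.
Apparent dip = arctan|0.84886| = 40.33° (true dip is 47.1°, so apparent ≤ true as expected).

40.33°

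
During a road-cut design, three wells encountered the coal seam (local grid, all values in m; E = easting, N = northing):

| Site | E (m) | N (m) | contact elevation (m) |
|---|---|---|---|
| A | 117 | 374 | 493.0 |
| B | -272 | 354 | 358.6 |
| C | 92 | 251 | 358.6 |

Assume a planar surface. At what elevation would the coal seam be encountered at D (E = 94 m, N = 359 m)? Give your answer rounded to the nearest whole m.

Two edge vectors: A→B = (-389, -20, -134.4), A→C = (-25, -123, -134.4).
Normal n = (A→B) × (A→C) = (-13843.2, -48921.6, 47347).
So ∂z/∂E = −n_x/n_z = 0.29238 and ∂z/∂N = −n_y/n_z = 1.03326.
Intercept c from A: 493 − 34.21 − 386.44 = 72.35.
At (94, 359): z = 27.5 + 370.9 + 72.35 = 470.8 m.

471 m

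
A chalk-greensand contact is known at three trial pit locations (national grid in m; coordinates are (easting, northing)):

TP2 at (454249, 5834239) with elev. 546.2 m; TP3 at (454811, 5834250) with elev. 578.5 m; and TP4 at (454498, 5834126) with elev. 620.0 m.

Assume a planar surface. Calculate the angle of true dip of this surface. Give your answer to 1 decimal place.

Two edge vectors: TP2→TP3 = (562, 11, 32.3), TP2→TP4 = (249, -113, 73.8).
Normal n = (TP2→TP3) × (TP2→TP4) = (4461.7, -33432.9, -66245).
So ∂z/∂E = −n_x/n_z = 0.06735 and ∂z/∂N = −n_y/n_z = −0.50469.
Gradient magnitude |∇z| = √(a² + b²) = √(0.00454 + 0.25471) = 0.50916.
True dip = arctan(0.50916) = 27.0°, dipping toward N (azimuth ≈ 352°).

27.0°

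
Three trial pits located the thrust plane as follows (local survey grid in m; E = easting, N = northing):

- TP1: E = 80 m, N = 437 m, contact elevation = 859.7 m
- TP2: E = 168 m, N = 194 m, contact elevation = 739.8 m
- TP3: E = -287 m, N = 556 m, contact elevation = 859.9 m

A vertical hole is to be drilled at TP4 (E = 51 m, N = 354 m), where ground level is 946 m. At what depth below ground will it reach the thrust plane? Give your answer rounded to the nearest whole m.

138 m

Two edge vectors: TP1→TP2 = (88, -243, -119.9), TP1→TP3 = (-367, 119, 0.2).
Normal n = (TP1→TP2) × (TP1→TP3) = (14219.5, 43985.7, -78709).
So ∂z/∂E = −n_x/n_z = 0.18066 and ∂z/∂N = −n_y/n_z = 0.55884.
Intercept c from TP1: 859.7 − 14.45 − 244.21 = 601.03.
At (51, 354): z_contact = 9.2 + 197.8 + 601.03 = 808.1 m.
Depth below ground = 946 − 808.1 = 138 m.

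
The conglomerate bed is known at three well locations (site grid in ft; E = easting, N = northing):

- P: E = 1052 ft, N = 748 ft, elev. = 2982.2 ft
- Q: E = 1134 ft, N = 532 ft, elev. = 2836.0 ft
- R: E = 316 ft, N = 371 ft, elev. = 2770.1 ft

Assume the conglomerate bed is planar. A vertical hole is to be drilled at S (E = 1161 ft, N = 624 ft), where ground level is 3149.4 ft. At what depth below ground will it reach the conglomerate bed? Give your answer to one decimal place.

Let the plane be z = a·E + b·N + c.
Q−P: 82a − 216b = −146.2;  R−P: −736a − 377b = −212.1.
Solving gives a = −0.048996, b = 0.658252.
Then c = 2982.2 − a·1052 − b·748 = 2541.37.
At (1161, 624): z_contact = −56.88 + 410.75 + 2541.37 = 2895.24 ft.
Depth below ground = 3149.4 − 2895.24 = 254.2 ft.

254.2 ft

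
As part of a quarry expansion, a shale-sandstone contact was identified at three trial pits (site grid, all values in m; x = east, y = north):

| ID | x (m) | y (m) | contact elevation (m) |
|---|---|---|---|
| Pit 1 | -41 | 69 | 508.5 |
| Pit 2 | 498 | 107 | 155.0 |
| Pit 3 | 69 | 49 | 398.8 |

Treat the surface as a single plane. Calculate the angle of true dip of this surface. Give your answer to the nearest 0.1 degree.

57.1°

Let the plane be z = a·x + b·y + c.
Pit 2−Pit 1: 539a + 38b = −353.5;  Pit 3−Pit 1: 110a − 20b = −109.7.
Solving gives a = −0.75124, b = 1.35316.
Gradient magnitude |∇z| = √(a² + b²) = √(0.56437 + 1.83105) = 1.54771.
True dip = arctan(1.54771) = 57.1°, dipping toward SSE (azimuth ≈ 151°).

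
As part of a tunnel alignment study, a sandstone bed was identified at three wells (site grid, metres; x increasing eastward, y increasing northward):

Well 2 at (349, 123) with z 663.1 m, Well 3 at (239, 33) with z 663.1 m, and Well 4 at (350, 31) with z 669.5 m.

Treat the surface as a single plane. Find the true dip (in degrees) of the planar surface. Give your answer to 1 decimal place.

5.1°

Two edge vectors: Well 2→Well 3 = (-110, -90, 0), Well 2→Well 4 = (1, -92, 6.4).
Normal n = (Well 2→Well 3) × (Well 2→Well 4) = (-576, 704, 10210).
So ∂z/∂x = −n_x/n_z = 0.05642 and ∂z/∂y = −n_y/n_z = −0.06895.
Gradient magnitude |∇z| = √(a² + b²) = √(0.00318 + 0.00475) = 0.08909.
True dip = arctan(0.08909) = 5.1°, dipping toward NW (azimuth ≈ 321°).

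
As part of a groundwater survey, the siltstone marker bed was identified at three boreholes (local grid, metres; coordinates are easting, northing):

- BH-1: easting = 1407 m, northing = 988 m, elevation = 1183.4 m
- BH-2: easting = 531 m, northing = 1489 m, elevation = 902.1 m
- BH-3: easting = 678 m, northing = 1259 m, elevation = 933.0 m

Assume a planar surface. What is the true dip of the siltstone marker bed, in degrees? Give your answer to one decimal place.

21.8°

Let the plane be z = a·easting + b·northing + c.
BH-2−BH-1: −876a + 501b = −281.3;  BH-3−BH-1: −729a + 271b = −250.4.
Solving gives a = 0.38502, b = 0.11173.
Gradient magnitude |∇z| = √(a² + b²) = √(0.14824 + 0.01248) = 0.40090.
True dip = arctan(0.40090) = 21.8°, dipping toward WSW (azimuth ≈ 254°).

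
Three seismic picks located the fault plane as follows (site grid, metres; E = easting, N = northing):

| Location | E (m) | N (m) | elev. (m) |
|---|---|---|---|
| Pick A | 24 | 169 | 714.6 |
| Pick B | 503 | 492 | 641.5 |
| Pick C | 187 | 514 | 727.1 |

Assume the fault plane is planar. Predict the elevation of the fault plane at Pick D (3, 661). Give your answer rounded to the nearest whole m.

Two edge vectors: Pick A→Pick B = (479, 323, -73.1), Pick A→Pick C = (163, 345, 12.5).
Normal n = (Pick A→Pick B) × (Pick A→Pick C) = (29257, -17902.8, 112606).
So ∂z/∂E = −n_x/n_z = −0.25982 and ∂z/∂N = −n_y/n_z = 0.15899.
Intercept c from Pick A: 714.6 + 6.24 − 26.87 = 693.97.
At (3, 661): z = −0.8 + 105.1 + 693.97 = 798.3 m.

798 m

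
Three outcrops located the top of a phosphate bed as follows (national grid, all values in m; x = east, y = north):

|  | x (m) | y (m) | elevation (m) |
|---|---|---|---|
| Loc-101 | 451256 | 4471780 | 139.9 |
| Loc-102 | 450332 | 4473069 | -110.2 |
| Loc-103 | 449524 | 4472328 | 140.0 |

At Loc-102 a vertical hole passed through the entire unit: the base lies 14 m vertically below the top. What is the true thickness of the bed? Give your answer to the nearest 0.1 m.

13.5 m

Two edge vectors: Loc-101→Loc-102 = (-924, 1289, -250.1), Loc-101→Loc-103 = (-1732, 548, 0.1).
Normal n = (Loc-101→Loc-102) × (Loc-101→Loc-103) = (137183.7, 433265.6, 1726196).
So ∂z/∂x = −n_x/n_z = −0.07947 and ∂z/∂y = −n_y/n_z = −0.25099.
|∇z| = √(a²+b²) = 0.26328, so dip δ = arctan(0.26328) = 14.75°.
True thickness = vertical thickness × cos δ = 14 × cos 14.75° = 13.5 m.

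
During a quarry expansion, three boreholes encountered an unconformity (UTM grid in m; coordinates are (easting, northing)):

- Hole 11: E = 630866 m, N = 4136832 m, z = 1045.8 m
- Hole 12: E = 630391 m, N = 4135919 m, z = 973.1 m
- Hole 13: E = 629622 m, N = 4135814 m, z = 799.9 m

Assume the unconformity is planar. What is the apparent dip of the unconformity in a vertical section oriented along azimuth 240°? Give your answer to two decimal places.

10.18°

Two edge vectors: Hole 11→Hole 12 = (-475, -913, -72.7), Hole 11→Hole 13 = (-1244, -1018, -245.9).
Normal n = (Hole 11→Hole 12) × (Hole 11→Hole 13) = (150498.1, -26363.7, -652222).
So ∂z/∂E = −n_x/n_z = 0.23075 and ∂z/∂N = −n_y/n_z = −0.04042.
Unit vector along 240° is (sin 240°, cos 240°) = (-0.8660, -0.5000).
Slope in that direction = a·(-0.8660) + b·(-0.5000) = −0.17962.
Apparent dip = arctan|0.17962| = 10.18° (true dip is 13.2°, so apparent ≤ true as expected).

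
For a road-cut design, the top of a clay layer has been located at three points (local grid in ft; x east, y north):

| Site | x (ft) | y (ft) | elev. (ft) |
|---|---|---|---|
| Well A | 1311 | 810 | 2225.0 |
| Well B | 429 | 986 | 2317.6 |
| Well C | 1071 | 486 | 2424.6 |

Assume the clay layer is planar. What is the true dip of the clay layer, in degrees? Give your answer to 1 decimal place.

27.0°

Let the plane be z = a·x + b·y + c.
Well B−Well A: −882a + 176b = 92.6;  Well C−Well A: −240a − 324b = 199.6.
Solving gives a = −0.19857, b = −0.46896.
Gradient magnitude |∇z| = √(a² + b²) = √(0.03943 + 0.21993) = 0.50927.
True dip = arctan(0.50927) = 27.0°, dipping toward NNE (azimuth ≈ 023°).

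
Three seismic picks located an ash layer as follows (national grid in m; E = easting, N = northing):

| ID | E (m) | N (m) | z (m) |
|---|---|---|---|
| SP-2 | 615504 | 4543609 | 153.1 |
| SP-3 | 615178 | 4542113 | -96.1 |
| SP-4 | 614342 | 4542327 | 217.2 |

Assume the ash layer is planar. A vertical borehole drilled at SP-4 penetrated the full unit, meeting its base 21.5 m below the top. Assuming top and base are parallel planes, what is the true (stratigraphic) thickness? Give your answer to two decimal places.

Two edge vectors: SP-2→SP-3 = (-326, -1496, -249.2), SP-2→SP-4 = (-1162, -1282, 64.1).
Normal n = (SP-2→SP-3) × (SP-2→SP-4) = (-415368, 310467, -1320420).
So ∂z/∂E = −n_x/n_z = −0.31457 and ∂z/∂N = −n_y/n_z = 0.23513.
|∇z| = √(a²+b²) = 0.39274, so dip δ = arctan(0.39274) = 21.44°.
True thickness = vertical thickness × cos δ = 21.5 × cos 21.44° = 20.01 m.

20.01 m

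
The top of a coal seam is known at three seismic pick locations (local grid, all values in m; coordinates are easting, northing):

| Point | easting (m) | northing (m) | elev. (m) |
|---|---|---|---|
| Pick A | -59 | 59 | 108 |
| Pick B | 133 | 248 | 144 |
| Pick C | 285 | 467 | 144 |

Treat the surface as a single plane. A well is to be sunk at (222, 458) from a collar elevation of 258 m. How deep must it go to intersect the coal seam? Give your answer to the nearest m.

Let the plane be z = a·easting + b·northing + c.
Pick B−Pick A: 192a + 189b = 36;  Pick C−Pick A: 344a + 408b = 36.
Solving gives a = 0.59189, b = −0.41081.
Then c = 108 − a·-59 − b·59 = 167.16.
At (222, 458): z_contact = 131.4 − 188.2 + 167.16 = 110.4 m.
Depth below ground = 258 − 110.4 = 148 m.

148 m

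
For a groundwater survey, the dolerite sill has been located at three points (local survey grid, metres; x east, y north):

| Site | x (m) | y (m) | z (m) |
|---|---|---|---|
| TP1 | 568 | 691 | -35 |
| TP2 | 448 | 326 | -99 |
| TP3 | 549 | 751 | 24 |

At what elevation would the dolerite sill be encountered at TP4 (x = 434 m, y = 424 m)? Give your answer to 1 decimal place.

-24.0 m

Let the plane be z = a·x + b·y + c.
TP2−TP1: −120a − 365b = −64;  TP3−TP1: −19a + 60b = 59.
Solving gives a = −1.25186, b = 0.58691.
Then c = -35 − a·568 − b·691 = 270.50.
At (434, 424): z = −543.3 + 248.9 + 270.50 = -24.0 m.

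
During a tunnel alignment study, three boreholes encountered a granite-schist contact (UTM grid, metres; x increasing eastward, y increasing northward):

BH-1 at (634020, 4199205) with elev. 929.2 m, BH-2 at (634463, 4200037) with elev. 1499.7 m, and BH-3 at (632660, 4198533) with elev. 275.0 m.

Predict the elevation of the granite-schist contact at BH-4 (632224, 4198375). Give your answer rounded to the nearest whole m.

Two edge vectors: BH-1→BH-2 = (443, 832, 570.5), BH-1→BH-3 = (-1360, -672, -654.2).
Normal n = (BH-1→BH-2) × (BH-1→BH-3) = (-160918.4, -486069.4, 833824).
So ∂z/∂x = −n_x/n_z = 0.19298845 and ∂z/∂y = −n_y/n_z = 0.58294004.
Intercept c from BH-1: 929.2 − 122358.54 − 2447884.75 = −2569314.09.
At (632224, 4198375): z = 122011.9 + 2447400.9 − 2569314.09 = 98.8 m.

99 m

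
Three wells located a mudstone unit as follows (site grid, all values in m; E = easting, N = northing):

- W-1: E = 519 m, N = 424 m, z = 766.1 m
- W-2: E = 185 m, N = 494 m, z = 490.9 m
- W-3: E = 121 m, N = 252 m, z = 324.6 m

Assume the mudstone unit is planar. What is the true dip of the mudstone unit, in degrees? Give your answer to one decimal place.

45.5°

Let the plane be z = a·E + b·N + c.
W-2−W-1: −334a + 70b = −275.2;  W-3−W-1: −398a − 172b = −441.5.
Solving gives a = 0.91714, b = 0.44464.
Gradient magnitude |∇z| = √(a² + b²) = √(0.84115 + 0.19771) = 1.01924.
True dip = arctan(1.01924) = 45.5°, dipping toward WSW (azimuth ≈ 244°).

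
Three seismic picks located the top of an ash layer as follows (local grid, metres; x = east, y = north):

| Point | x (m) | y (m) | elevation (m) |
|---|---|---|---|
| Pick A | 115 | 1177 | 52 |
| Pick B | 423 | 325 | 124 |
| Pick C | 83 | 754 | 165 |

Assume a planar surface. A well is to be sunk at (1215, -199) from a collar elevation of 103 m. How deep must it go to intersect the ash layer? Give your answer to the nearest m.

186 m

Two edge vectors: Pick A→Pick B = (308, -852, 72), Pick A→Pick C = (-32, -423, 113).
Normal n = (Pick A→Pick B) × (Pick A→Pick C) = (-65820, -37108, -157548).
So ∂z/∂x = −n_x/n_z = −0.41778 and ∂z/∂y = −n_y/n_z = −0.23553.
Intercept c from Pick A: 52 + 48.04 + 277.22 = 377.27.
At (1215, -199): z_contact = −507.6 + 46.9 + 377.27 = -83.5 m.
Depth below ground = 103 − (-83.5) = 186 m.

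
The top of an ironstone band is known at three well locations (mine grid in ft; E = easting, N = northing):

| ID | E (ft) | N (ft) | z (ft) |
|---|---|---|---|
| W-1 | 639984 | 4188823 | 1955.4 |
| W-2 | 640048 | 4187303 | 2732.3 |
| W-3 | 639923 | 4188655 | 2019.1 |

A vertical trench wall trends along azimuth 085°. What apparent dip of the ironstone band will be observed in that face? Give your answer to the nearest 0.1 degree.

Two edge vectors: W-1→W-2 = (64, -1520, 776.9), W-1→W-3 = (-61, -168, 63.7).
Normal n = (W-1→W-2) × (W-1→W-3) = (33695.2, -51467.7, -103472).
So ∂z/∂E = −n_x/n_z = 0.32565 and ∂z/∂N = −n_y/n_z = −0.49741.
Unit vector along 085° is (sin 85°, cos 85°) = (0.9962, 0.0872).
Slope in that direction = a·(0.9962) + b·(0.0872) = 0.28105.
Apparent dip = arctan|0.28105| = 15.7° (true dip is 30.7°, so apparent ≤ true as expected).

15.7°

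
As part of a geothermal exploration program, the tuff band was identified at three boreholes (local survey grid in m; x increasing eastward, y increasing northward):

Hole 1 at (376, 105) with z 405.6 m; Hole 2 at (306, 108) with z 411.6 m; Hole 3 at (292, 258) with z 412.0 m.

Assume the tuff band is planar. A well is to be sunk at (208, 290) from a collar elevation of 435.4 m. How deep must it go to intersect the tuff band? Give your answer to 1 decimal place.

16.4 m

Let the plane be z = a·x + b·y + c.
Hole 2−Hole 1: −70a + 3b = 6;  Hole 3−Hole 1: −84a + 153b = 6.4.
Solving gives a = −0.08594, b = −0.00535.
Then c = 405.6 − a·376 − b·105 = 438.48.
At (208, 290): z_contact = −17.88 − 1.55 + 438.48 = 419.05 m.
Depth below ground = 435.4 − 419.05 = 16.4 m.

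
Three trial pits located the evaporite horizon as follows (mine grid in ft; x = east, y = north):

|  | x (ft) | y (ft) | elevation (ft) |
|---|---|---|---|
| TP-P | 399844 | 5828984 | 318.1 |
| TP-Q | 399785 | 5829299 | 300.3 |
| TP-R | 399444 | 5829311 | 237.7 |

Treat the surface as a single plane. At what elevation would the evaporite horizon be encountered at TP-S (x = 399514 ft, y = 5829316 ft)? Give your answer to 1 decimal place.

Let the plane be z = a·x + b·y + c.
TP-Q−TP-P: −59a + 315b = −17.8;  TP-R−TP-P: −400a + 327b = −80.4.
Solving gives a = 0.182794006, b = −0.022270329.
Then c = 318.1 − a·399844 − b·5828984 = 57042.41.
At (399514, 5829316): z = 73028.8 − 129820.8 + 57042.41 = 250.4 ft.

250.4 ft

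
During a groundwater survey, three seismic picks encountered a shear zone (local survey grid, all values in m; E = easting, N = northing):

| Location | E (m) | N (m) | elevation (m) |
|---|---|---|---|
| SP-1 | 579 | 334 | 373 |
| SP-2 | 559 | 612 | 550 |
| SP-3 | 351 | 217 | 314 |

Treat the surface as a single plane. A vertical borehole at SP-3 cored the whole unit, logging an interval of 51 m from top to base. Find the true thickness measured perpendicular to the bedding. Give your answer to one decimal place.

43.0 m

Two edge vectors: SP-1→SP-2 = (-20, 278, 177), SP-1→SP-3 = (-228, -117, -59).
Normal n = (SP-1→SP-2) × (SP-1→SP-3) = (4307, -41536, 65724).
So ∂z/∂E = −n_x/n_z = −0.06553 and ∂z/∂N = −n_y/n_z = 0.63198.
|∇z| = √(a²+b²) = 0.63536, so dip δ = arctan(0.63536) = 32.43°.
True thickness = vertical thickness × cos δ = 51 × cos 32.43° = 43.0 m.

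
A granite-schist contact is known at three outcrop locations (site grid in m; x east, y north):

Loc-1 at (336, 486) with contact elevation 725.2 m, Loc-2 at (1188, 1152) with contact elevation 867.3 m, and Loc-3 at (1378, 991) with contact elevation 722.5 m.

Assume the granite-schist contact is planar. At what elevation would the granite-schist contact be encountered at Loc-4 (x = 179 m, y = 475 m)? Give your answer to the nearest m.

763 m

Two edge vectors: Loc-1→Loc-2 = (852, 666, 142.1), Loc-1→Loc-3 = (1042, 505, -2.7).
Normal n = (Loc-1→Loc-2) × (Loc-1→Loc-3) = (-73558.7, 150368.6, -263712).
So ∂z/∂x = −n_x/n_z = −0.27894 and ∂z/∂y = −n_y/n_z = 0.57020.
Intercept c from Loc-1: 725.2 + 93.72 − 277.12 = 541.81.
At (179, 475): z = −49.9 + 270.8 + 541.81 = 762.7 m.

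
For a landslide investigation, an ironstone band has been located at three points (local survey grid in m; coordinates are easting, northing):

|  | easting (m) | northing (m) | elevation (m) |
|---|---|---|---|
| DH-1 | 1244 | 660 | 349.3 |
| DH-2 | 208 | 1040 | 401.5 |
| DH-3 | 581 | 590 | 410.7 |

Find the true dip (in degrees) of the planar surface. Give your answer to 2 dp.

Let the plane be z = a·easting + b·northing + c.
DH-2−DH-1: −1036a + 380b = 52.2;  DH-3−DH-1: −663a − 70b = 61.4.
Solving gives a = −0.08317, b = −0.08938.
Gradient magnitude |∇z| = √(a² + b²) = √(0.00692 + 0.00799) = 0.12210.
True dip = arctan(0.12210) = 6.96°, dipping toward NE (azimuth ≈ 043°).

6.96°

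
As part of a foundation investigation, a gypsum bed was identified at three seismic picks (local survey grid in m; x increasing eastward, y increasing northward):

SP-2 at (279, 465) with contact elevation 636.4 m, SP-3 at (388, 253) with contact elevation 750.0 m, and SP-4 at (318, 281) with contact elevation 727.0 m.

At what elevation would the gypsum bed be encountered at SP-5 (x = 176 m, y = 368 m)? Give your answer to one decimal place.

666.4 m

Let the plane be z = a·x + b·y + c.
SP-3−SP-2: 109a − 212b = 113.6;  SP-4−SP-2: 39a − 184b = 90.6.
Solving gives a = 0.14381, b = −0.46191.
Then c = 636.4 − a·279 − b·465 = 811.07.
At (176, 368): z = 25.3 − 170.0 + 811.07 = 666.4 m.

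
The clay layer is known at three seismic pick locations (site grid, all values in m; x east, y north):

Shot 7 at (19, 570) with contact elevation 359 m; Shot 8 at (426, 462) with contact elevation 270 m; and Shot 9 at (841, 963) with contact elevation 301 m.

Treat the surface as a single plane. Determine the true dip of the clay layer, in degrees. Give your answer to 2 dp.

14.53°

Let the plane be z = a·x + b·y + c.
Shot 8−Shot 7: 407a − 108b = −89;  Shot 9−Shot 7: 822a + 393b = −58.
Solving gives a = −0.16581, b = 0.19922.
Gradient magnitude |∇z| = √(a² + b²) = √(0.02749 + 0.03969) = 0.25919.
True dip = arctan(0.25919) = 14.53°, dipping toward SE (azimuth ≈ 140°).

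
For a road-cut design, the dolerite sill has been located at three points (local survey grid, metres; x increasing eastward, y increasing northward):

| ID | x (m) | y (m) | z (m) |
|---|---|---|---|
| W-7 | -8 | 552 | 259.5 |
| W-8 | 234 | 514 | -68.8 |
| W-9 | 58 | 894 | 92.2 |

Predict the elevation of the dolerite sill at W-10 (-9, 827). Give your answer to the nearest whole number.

Let the plane be z = a·x + b·y + c.
W-8−W-7: 242a − 38b = −328.3;  W-9−W-7: 66a + 342b = −167.3.
Solving gives a = −1.39127, b = −0.22069.
Then c = 259.5 − a·-8 − b·552 = 370.19.
At (-9, 827): z = 12.5 − 182.5 + 370.19 = 200.2 m.

200 m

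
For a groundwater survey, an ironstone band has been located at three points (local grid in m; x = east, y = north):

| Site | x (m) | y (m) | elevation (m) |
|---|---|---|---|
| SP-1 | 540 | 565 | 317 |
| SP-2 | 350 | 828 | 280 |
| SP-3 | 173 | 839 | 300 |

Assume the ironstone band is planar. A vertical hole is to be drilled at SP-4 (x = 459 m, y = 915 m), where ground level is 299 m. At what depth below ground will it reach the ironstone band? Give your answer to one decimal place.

53.1 m

Let the plane be z = a·x + b·y + c.
SP-2−SP-1: −190a + 263b = −37;  SP-3−SP-1: −367a + 274b = −17.
Solving gives a = −0.12746, b = −0.23277.
Then c = 317 − a·540 − b·565 = 517.34.
At (459, 915): z_contact = −58.50 − 212.98 + 517.34 = 245.86 m.
Depth below ground = 299 − 245.86 = 53.1 m.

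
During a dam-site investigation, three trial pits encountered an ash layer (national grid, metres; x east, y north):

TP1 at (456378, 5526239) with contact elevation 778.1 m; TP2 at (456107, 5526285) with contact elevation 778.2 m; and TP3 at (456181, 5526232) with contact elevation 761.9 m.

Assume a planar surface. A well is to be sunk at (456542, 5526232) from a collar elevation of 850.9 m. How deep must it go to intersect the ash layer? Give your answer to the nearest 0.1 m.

64.5 m

Two edge vectors: TP1→TP2 = (-271, 46, 0.1), TP1→TP3 = (-197, -7, -16.2).
Normal n = (TP1→TP2) × (TP1→TP3) = (-744.5, -4409.9, 10959).
So ∂z/∂x = −n_x/n_z = 0.067935031 and ∂z/∂y = −n_y/n_z = 0.402399854.
Intercept c from TP1: 778.1 − 31004.05 − 2223757.77 = −2253983.72.
At (456542, 5526232): z_contact = 31015.19 + 2223754.95 − 2253983.72 = 786.42 m.
Depth below ground = 850.9 − 786.42 = 64.5 m.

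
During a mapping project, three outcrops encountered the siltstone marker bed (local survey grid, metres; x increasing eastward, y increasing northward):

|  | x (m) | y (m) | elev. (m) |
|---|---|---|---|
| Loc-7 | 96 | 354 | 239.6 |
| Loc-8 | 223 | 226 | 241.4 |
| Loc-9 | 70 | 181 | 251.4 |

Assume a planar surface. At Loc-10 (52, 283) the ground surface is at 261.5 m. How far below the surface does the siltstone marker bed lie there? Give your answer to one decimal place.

Two edge vectors: Loc-7→Loc-8 = (127, -128, 1.8), Loc-7→Loc-9 = (-26, -173, 11.8).
Normal n = (Loc-7→Loc-8) × (Loc-7→Loc-9) = (-1199, -1545.4, -25299).
So ∂z/∂x = −n_x/n_z = −0.04739 and ∂z/∂y = −n_y/n_z = −0.06109.
Intercept c from Loc-7: 239.6 + 4.55 + 21.62 = 265.77.
At (52, 283): z_contact = −2.46 − 17.29 + 265.77 = 246.02 m.
Depth below ground = 261.5 − 246.02 = 15.5 m.

15.5 m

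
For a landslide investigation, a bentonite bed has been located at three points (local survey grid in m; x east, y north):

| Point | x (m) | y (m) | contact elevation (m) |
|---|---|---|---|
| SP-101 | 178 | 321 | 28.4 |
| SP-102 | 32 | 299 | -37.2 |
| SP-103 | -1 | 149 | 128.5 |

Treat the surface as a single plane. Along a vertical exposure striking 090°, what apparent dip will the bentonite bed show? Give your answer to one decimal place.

32.5°

Let the plane be z = a·x + b·y + c.
SP-102−SP-101: −146a − 22b = −65.6;  SP-103−SP-101: −179a − 172b = 100.1.
Solving gives a = 0.63688, b = −1.24478.
Unit vector along 090° is (sin 90°, cos 90°) = (1.0000, 0.0000).
Slope in that direction = a·(1.0000) + b·(0.0000) = 0.63688.
Apparent dip = arctan|0.63688| = 32.5° (true dip is 54.4°, so apparent ≤ true as expected).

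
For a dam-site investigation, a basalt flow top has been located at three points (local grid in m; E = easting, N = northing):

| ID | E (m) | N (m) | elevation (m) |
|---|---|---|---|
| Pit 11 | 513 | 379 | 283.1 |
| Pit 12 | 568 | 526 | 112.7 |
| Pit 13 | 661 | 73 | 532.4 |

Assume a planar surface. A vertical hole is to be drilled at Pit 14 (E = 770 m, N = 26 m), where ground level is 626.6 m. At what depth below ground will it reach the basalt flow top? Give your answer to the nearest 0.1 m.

90.6 m

Let the plane be z = a·E + b·N + c.
Pit 12−Pit 11: 55a + 147b = −170.4;  Pit 13−Pit 11: 148a − 306b = 249.3.
Solving gives a = −0.40158, b = −1.00893.
Then c = 283.1 − a·513 − b·379 = 871.50.
At (770, 26): z_contact = −309.22 − 26.23 + 871.50 = 536.05 m.
Depth below ground = 626.6 − 536.05 = 90.6 m.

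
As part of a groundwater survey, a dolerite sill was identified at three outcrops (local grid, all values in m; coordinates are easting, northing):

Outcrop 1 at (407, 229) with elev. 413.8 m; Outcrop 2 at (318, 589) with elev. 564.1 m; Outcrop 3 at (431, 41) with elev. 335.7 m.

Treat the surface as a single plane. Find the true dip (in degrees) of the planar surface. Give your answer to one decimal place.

22.5°

Let the plane be z = a·easting + b·northing + c.
Outcrop 2−Outcrop 1: −89a + 360b = 150.3;  Outcrop 3−Outcrop 1: 24a − 188b = −78.1.
Solving gives a = −0.01735, b = 0.41321.
Gradient magnitude |∇z| = √(a² + b²) = √(0.00030 + 0.17074) = 0.41357.
True dip = arctan(0.41357) = 22.5°, dipping toward S (azimuth ≈ 178°).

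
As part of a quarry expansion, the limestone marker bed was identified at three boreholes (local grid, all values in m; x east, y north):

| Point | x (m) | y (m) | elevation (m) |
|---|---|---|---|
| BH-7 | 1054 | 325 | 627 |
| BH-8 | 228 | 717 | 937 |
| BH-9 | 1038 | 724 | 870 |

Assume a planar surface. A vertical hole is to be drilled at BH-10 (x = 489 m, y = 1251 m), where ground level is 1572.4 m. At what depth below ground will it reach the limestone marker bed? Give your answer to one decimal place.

Two edge vectors: BH-7→BH-8 = (-826, 392, 310), BH-7→BH-9 = (-16, 399, 243).
Normal n = (BH-7→BH-8) × (BH-7→BH-9) = (-28434, 195758, -323302).
So ∂z/∂x = −n_x/n_z = −0.087949 and ∂z/∂y = −n_y/n_z = 0.605496.
Intercept c from BH-7: 627 + 92.70 − 196.79 = 522.91.
At (489, 1251): z_contact = −43.01 + 757.48 + 522.91 = 1237.38 m.
Depth below ground = 1572.4 − 1237.38 = 335.0 m.

335.0 m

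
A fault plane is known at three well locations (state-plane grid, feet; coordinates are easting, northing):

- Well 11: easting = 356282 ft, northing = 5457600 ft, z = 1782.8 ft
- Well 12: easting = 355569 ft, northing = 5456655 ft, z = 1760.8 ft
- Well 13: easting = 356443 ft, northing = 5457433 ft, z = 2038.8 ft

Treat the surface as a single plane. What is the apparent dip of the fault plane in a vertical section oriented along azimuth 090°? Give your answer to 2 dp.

42.16°

Let the plane be z = a·easting + b·northing + c.
Well 12−Well 11: −713a − 945b = −22;  Well 13−Well 11: 161a − 167b = 256.
Solving gives a = 0.90553, b = −0.65994.
Unit vector along 090° is (sin 90°, cos 90°) = (1.0000, 0.0000).
Slope in that direction = a·(1.0000) + b·(0.0000) = 0.90553.
Apparent dip = arctan|0.90553| = 42.16° (true dip is 48.3°, so apparent ≤ true as expected).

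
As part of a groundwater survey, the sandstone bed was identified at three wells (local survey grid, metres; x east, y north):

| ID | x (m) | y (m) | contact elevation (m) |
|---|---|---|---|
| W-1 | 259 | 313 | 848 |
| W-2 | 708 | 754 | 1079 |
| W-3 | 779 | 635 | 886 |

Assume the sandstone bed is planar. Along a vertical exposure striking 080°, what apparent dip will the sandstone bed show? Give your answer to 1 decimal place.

Let the plane be z = a·x + b·y + c.
W-2−W-1: 449a + 441b = 231;  W-3−W-1: 520a + 322b = 38.
Solving gives a = −0.67999, b = 1.21614.
Unit vector along 080° is (sin 80°, cos 80°) = (0.9848, 0.1736).
Slope in that direction = a·(0.9848) + b·(0.1736) = −0.45848.
Apparent dip = arctan|0.45848| = 24.6° (true dip is 54.3°, so apparent ≤ true as expected).

24.6°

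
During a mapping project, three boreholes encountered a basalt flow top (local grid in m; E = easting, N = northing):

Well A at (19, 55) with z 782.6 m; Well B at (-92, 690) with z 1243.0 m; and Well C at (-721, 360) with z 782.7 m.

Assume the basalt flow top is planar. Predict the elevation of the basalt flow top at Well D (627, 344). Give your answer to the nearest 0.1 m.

1204.1 m

Two edge vectors: Well A→Well B = (-111, 635, 460.4), Well A→Well C = (-740, 305, 0.1).
Normal n = (Well A→Well B) × (Well A→Well C) = (-140358.5, -340684.9, 436045).
So ∂z/∂E = −n_x/n_z = 0.32189 and ∂z/∂N = −n_y/n_z = 0.78131.
Intercept c from Well A: 782.6 − 6.12 − 42.97 = 733.51.
At (627, 344): z = 201.8 + 268.8 + 733.51 = 1204.1 m.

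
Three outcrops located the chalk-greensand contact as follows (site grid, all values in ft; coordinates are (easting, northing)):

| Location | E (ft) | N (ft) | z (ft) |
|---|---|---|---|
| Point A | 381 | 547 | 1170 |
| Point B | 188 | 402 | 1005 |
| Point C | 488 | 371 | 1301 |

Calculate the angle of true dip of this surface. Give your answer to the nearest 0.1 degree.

44.5°

Let the plane be z = a·E + b·N + c.
Point B−Point A: −193a − 145b = −165;  Point C−Point A: 107a − 176b = 131.
Solving gives a = 0.97074, b = −0.15415.
Gradient magnitude |∇z| = √(a² + b²) = √(0.94233 + 0.02376) = 0.98290.
True dip = arctan(0.98290) = 44.5°, dipping toward W (azimuth ≈ 279°).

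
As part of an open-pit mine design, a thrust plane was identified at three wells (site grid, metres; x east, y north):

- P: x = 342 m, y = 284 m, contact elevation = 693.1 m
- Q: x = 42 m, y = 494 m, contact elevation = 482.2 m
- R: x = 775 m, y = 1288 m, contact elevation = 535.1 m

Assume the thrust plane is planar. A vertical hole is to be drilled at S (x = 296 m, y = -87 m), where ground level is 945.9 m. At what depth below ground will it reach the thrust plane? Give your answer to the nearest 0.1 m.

142.5 m

Let the plane be z = a·x + b·y + c.
Q−P: −300a + 210b = −210.9;  R−P: 433a + 1004b = −158.
Solving gives a = 0.455368, b = −0.353759.
Then c = 693.1 − a·342 − b·284 = 637.83.
At (296, -87): z_contact = 134.79 + 30.78 + 637.83 = 803.40 m.
Depth below ground = 945.9 − 803.40 = 142.5 m.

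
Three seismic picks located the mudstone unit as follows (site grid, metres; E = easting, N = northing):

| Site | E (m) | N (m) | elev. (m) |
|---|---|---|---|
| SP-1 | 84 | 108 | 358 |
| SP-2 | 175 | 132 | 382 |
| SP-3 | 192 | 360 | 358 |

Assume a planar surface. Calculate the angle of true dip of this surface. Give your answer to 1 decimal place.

Let the plane be z = a·E + b·N + c.
SP-2−SP-1: 91a + 24b = 24;  SP-3−SP-1: 108a + 252b = 0.
Solving gives a = 0.29735, b = −0.12743.
Gradient magnitude |∇z| = √(a² + b²) = √(0.08841 + 0.01624) = 0.32350.
True dip = arctan(0.32350) = 17.9°, dipping toward WNW (azimuth ≈ 293°).

17.9°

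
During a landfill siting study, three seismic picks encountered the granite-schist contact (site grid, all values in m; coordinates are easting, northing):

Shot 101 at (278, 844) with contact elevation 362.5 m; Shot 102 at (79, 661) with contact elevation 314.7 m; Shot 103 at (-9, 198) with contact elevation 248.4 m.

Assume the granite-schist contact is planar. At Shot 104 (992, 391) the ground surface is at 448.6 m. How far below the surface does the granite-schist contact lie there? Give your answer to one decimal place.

45.8 m

Let the plane be z = a·easting + b·northing + c.
Shot 102−Shot 101: −199a − 183b = −47.8;  Shot 103−Shot 101: −287a − 646b = −114.1.
Solving gives a = 0.13150, b = 0.11820.
Then c = 362.5 − a·278 − b·844 = 226.18.
At (992, 391): z_contact = 130.45 + 46.22 + 226.18 = 402.85 m.
Depth below ground = 448.6 − 402.85 = 45.8 m.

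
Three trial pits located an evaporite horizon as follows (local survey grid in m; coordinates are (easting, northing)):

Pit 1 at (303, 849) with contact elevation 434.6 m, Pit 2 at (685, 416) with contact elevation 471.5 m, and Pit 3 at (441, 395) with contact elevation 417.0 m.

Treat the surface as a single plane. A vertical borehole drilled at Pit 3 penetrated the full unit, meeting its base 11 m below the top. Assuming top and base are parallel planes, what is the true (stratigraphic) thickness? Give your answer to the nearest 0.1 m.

Let the plane be z = a·E + b·N + c.
Pit 2−Pit 1: 382a − 433b = 36.9;  Pit 3−Pit 1: 138a − 454b = −17.6.
Solving gives a = 0.21441, b = 0.10394.
|∇z| = √(a²+b²) = 0.23828, so dip δ = arctan(0.23828) = 13.40°.
True thickness = vertical thickness × cos δ = 11 × cos 13.40° = 10.7 m.

10.7 m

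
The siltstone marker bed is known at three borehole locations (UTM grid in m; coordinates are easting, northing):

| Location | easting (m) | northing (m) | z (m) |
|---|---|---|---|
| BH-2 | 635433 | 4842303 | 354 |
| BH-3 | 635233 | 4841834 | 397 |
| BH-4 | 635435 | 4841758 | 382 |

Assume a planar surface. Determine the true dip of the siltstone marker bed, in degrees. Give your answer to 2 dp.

6.11°

Two edge vectors: BH-2→BH-3 = (-200, -469, 43), BH-2→BH-4 = (2, -545, 28).
Normal n = (BH-2→BH-3) × (BH-2→BH-4) = (10303, 5686, 109938).
So ∂z/∂easting = −n_x/n_z = −0.09372 and ∂z/∂northing = −n_y/n_z = −0.05172.
Gradient magnitude |∇z| = √(a² + b²) = √(0.00878 + 0.00267) = 0.10704.
True dip = arctan(0.10704) = 6.11°, dipping toward ENE (azimuth ≈ 061°).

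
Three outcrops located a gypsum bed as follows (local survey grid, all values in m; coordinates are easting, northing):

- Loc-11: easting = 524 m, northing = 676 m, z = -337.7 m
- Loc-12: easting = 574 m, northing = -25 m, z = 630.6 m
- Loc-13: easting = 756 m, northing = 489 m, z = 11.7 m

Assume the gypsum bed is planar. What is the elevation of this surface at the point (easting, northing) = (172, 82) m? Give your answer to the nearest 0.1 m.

Let the plane be z = a·easting + b·northing + c.
Loc-12−Loc-11: 50a − 701b = 968.3;  Loc-13−Loc-11: 232a − 187b = 349.4.
Solving gives a = 0.41660, b = −1.35160.
Then c = -337.7 − a·524 − b·676 = 357.68.
At (172, 82): z = 71.7 − 110.8 + 357.68 = 318.5 m.

318.5 m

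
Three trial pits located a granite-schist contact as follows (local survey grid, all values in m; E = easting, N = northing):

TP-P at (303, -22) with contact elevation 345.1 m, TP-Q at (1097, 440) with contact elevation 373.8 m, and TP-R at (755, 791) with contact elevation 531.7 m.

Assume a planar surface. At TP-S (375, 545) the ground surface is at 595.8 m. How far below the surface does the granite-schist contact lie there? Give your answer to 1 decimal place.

Let the plane be z = a·E + b·N + c.
TP-Q−TP-P: 794a + 462b = 28.7;  TP-R−TP-P: 452a + 813b = 186.6.
Solving gives a = −0.143981, b = 0.309569.
Then c = 345.1 − a·303 − b·-22 = 395.54.
At (375, 545): z_contact = −53.99 + 168.71 + 395.54 = 510.26 m.
Depth below ground = 595.8 − 510.26 = 85.5 m.

85.5 m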